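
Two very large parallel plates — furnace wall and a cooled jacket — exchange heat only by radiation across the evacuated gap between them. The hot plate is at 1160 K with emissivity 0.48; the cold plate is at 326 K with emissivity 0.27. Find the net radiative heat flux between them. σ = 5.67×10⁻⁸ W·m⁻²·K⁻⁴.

For two infinite grey parallel plates, q = σ(T₁⁴ − T₂⁴)/(1/ε₁ + 1/ε₂ − 1).
T₁⁴ − T₂⁴ = 1.811×10¹² − 1.129×10¹⁰ = 1.799×10¹² K⁴.
1/ε₁ + 1/ε₂ − 1 = 2.083 + 3.704 − 1 = 4.787.
q = 5.67×10⁻⁸ × 1.799×10¹² / 4.787.

q ≈ 21300 W/m²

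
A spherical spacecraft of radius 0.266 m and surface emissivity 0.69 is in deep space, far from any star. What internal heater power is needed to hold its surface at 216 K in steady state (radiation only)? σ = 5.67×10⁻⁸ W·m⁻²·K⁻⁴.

P = εσ·4πr²·T⁴.
4πr² = 0.8891 m²; T⁴ = 2.177×10⁹ K⁴.
P = 0.69·5.67×10⁻⁸·0.8891·2.177×10⁹.

P ≈ 75.7 W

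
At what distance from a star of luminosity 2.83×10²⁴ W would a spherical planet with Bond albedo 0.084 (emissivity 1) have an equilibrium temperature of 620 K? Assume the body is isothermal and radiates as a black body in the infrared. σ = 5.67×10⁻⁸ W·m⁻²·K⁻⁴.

For an isothermal black-emitting sphere, (1−a)S·πr² = σ·4πr²·T⁴ ⇒ S = 4σT⁴/(1−a).
S = 4·5.67×10⁻⁸·(620)⁴/0.916 = 36590 W/m².
Flux falls as S = L/(4πd²), so d = √(L/(4πS)) = √(2.83×10²⁴/(4π·36590)).

d ≈ 2.48×10⁹ m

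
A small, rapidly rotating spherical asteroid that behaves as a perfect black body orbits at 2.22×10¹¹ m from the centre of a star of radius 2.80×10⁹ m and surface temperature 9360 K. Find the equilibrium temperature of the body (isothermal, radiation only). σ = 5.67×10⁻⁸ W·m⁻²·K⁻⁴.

T ≈ 743 K

The star's surface emits σT_*⁴; at distance d the flux is S = σT_*⁴(R_*/d)².
S = 5.67×10⁻⁸·(9360)⁴·(2.80×10⁹/2.22×10¹¹)² = 69230 W/m².
For an isothermal sphere T⁴ = (1−a)S/(4σ) = 3.052×10¹¹ K⁴.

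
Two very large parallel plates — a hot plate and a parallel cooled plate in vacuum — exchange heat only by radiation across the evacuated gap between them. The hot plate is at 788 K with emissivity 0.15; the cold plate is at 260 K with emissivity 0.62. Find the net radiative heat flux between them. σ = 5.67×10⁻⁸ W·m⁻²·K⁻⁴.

For two infinite grey parallel plates, q = σ(T₁⁴ − T₂⁴)/(1/ε₁ + 1/ε₂ − 1).
T₁⁴ − T₂⁴ = 3.856×10¹¹ − 4.570×10⁹ = 3.810×10¹¹ K⁴.
1/ε₁ + 1/ε₂ − 1 = 6.667 + 1.613 − 1 = 7.280.
q = 5.67×10⁻⁸ × 3.810×10¹¹ / 7.280.

q ≈ 2970 W/m²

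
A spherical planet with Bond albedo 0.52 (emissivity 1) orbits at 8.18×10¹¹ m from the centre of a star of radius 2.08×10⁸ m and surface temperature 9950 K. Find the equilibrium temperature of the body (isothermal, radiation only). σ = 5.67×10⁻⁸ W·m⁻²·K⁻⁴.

T ≈ 93.4 K

The star's surface emits σT_*⁴; at distance d the flux is S = σT_*⁴(R_*/d)².
S = 5.67×10⁻⁸·(9950)⁴·(2.08×10⁸/8.18×10¹¹)² = 35.93 W/m².
For an isothermal sphere T⁴ = (1−a)S/(4σ) = 7.605×10⁷ K⁴.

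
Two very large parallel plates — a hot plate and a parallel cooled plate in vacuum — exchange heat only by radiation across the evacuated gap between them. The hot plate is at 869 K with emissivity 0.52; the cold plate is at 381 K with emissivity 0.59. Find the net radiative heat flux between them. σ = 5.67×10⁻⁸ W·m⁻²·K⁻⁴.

q ≈ 11900 W/m²

For two infinite grey parallel plates, q = σ(T₁⁴ − T₂⁴)/(1/ε₁ + 1/ε₂ − 1).
T₁⁴ − T₂⁴ = 5.703×10¹¹ − 2.107×10¹⁰ = 5.492×10¹¹ K⁴.
1/ε₁ + 1/ε₂ − 1 = 1.923 + 1.695 − 1 = 2.618.
q = 5.67×10⁻⁸ × 5.492×10¹¹ / 2.618.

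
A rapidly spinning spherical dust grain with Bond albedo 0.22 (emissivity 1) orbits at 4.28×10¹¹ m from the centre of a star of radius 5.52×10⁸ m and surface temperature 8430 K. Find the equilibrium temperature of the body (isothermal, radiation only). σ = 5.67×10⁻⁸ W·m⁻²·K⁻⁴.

T ≈ 201 K

The star's surface emits σT_*⁴; at distance d the flux is S = σT_*⁴(R_*/d)².
S = 5.67×10⁻⁸·(8430)⁴·(5.52×10⁸/4.28×10¹¹)² = 476.3 W/m².
For an isothermal sphere T⁴ = (1−a)S/(4σ) = 1.638×10⁹ K⁴.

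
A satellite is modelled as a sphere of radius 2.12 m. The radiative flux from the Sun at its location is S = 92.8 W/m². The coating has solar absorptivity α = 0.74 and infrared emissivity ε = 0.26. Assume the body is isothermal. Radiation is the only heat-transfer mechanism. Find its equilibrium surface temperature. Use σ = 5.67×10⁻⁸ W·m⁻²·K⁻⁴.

At equilibrium, absorbed power = emitted power.
Absorbing cross-section = πr² = 14.12 m²; emitting surface = 4πr² = 56.48 m² (ratio 4).
αS·A_cross = εσ·A_surf·T⁴  ⇒  T⁴ = αS/(ε·4σ).
T⁴ = 0.740·92.8/(0.26·4·5.67×10⁻⁸) = 1.165×10⁹ K⁴.
T = (1.165×10⁹)^(1/4).

T ≈ 185 K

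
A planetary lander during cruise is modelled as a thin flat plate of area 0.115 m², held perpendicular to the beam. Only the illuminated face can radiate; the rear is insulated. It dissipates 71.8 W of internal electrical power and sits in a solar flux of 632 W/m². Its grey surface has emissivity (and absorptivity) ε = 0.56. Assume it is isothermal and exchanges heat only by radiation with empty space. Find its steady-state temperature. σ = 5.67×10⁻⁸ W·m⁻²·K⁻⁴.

T ≈ 419 K

At steady state, absorbed solar power + internal power = radiated power.
Absorbed: α·S·A_cross = 0.56·632·0.1150 = 40.70 W (cross-section A).
Total input = 40.70 + 71.8 = 112.5 W.
Radiated: εσ·A_surf·T⁴ with A_surf = A = 0.1150 m².
T⁴ = 112.5/(0.56·5.67×10⁻⁸·0.1150) = 3.081×10¹⁰ K⁴.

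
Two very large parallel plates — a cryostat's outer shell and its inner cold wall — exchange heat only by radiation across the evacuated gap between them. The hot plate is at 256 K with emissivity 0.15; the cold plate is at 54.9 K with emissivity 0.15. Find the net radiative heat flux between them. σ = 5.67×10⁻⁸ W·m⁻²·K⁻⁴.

For two infinite grey parallel plates, q = σ(T₁⁴ − T₂⁴)/(1/ε₁ + 1/ε₂ − 1).
T₁⁴ − T₂⁴ = 4.295×10⁹ − 9.084×10⁶ = 4.286×10⁹ K⁴.
1/ε₁ + 1/ε₂ − 1 = 6.667 + 6.667 − 1 = 12.33.
q = 5.67×10⁻⁸ × 4.286×10⁹ / 12.33.

q ≈ 19.7 W/m²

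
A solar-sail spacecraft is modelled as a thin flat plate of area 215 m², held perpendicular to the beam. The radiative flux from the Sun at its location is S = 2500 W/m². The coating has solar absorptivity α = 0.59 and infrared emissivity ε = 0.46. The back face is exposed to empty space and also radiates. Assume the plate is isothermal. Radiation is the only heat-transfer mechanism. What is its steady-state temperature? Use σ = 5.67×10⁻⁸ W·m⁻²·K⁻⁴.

At equilibrium, absorbed power = emitted power.
Absorbing cross-section = A = 215.0 m²; emitting surface = 2A = 430.0 m² (ratio 2).
αS·A_cross = εσ·A_surf·T⁴  ⇒  T⁴ = αS/(ε·2σ).
T⁴ = 0.590·2500/(0.46·2·5.67×10⁻⁸) = 2.828×10¹⁰ K⁴.
T = (2.828×10¹⁰)^(1/4).

T ≈ 410 K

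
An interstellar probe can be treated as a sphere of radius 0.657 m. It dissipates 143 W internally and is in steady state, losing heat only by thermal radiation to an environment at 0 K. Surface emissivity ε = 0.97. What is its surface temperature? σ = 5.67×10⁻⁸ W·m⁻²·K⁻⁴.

Steady state: internal power = radiated power, P = εσA T⁴.
Radiating area A = 4πr² = 5.424 m².
T⁴ = P/(εσA) = 143/(0.97·5.67×10⁻⁸·5.424) = 4.793×10⁸ K⁴.
T = (4.793×10⁸)^(1/4).

T ≈ 148 K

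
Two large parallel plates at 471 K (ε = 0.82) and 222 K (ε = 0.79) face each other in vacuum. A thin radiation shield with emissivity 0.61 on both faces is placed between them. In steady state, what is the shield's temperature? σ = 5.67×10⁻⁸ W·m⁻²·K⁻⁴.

In steady state the net flux on the hot side equals that on the cold side.
σ(T₁⁴−T_s⁴)/D₁ = σ(T_s⁴−T₂⁴)/D₂, with D₁ = 1/ε₁+1/ε_s−1 = 1.859, D₂ = 1/ε_s+1/ε₂−1 = 1.905.
Solve for T_s⁴: T_s⁴ = (D₂·T₁⁴ + D₁·T₂⁴)/(D₁+D₂) = 2.611×10¹⁰ K⁴.

T_s ≈ 402 K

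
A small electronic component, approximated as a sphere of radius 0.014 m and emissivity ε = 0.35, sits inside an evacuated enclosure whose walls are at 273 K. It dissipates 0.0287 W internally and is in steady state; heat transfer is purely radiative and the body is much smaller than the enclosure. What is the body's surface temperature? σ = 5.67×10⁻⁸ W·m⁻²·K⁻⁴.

T ≈ 280 K

For a small grey body in a large enclosure, net radiated power = εσA(T⁴ − T_w⁴).
Steady state: P = εσA(T⁴ − T_w⁴) with A = 4πr² = 0.002463 m².
T⁴ = P/(εσA) + T_w⁴ = 0.0287/(0.35·5.67×10⁻⁸·0.002463) + (273)⁴
    = 5.872×10⁸ + 5.555×10⁹ = 6.142×10⁹ K⁴.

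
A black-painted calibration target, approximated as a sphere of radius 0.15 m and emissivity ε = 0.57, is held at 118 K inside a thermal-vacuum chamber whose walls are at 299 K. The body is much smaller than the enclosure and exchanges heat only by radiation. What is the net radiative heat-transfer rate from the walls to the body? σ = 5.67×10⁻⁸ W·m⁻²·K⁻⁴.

P_net ≈ 71.3 W

For a small grey body in a large enclosure: P_net = εσA(T_body⁴ − T_wall⁴).
A = 4πr² = 0.2827 m²; T_body⁴ − T_wall⁴ = 1.939×10⁸ − 7.993×10⁹ = -7.799×10⁹ K⁴.
|P_net| = 0.57·5.67×10⁻⁸·0.2827·7.799×10⁹.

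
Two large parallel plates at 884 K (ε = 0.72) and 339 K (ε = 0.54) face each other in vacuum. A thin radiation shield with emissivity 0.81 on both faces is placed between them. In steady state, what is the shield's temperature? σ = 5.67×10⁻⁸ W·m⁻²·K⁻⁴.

T_s ≈ 769 K

In steady state the net flux on the hot side equals that on the cold side.
σ(T₁⁴−T_s⁴)/D₁ = σ(T_s⁴−T₂⁴)/D₂, with D₁ = 1/ε₁+1/ε_s−1 = 1.623, D₂ = 1/ε_s+1/ε₂−1 = 2.086.
Solve for T_s⁴: T_s⁴ = (D₂·T₁⁴ + D₁·T₂⁴)/(D₁+D₂) = 3.492×10¹¹ K⁴.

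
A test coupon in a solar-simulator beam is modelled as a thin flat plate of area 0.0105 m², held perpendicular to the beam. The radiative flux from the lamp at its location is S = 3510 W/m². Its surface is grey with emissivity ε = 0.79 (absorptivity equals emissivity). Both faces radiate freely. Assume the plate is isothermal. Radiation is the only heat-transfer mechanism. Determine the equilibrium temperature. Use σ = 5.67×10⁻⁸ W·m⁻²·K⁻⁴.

T ≈ 419 K

At equilibrium, absorbed power = emitted power.
Absorbing cross-section = A = 0.01050 m²; emitting surface = 2A = 0.02100 m² (ratio 2).
εS·A_cross = εσ·A_surf·T⁴  ⇒  T⁴ = S/(2σ)   (ε cancels).
T⁴ = 3510/(2·5.67×10⁻⁸) = 3.095×10¹⁰ K⁴.
T = (3.095×10¹⁰)^(1/4).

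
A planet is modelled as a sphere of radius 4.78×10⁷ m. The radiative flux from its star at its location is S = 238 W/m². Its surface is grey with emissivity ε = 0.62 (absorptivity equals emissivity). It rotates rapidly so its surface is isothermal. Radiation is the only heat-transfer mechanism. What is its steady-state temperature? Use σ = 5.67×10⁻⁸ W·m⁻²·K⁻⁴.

T ≈ 180 K

At equilibrium, absorbed power = emitted power.
Absorbing cross-section = πr² = 7.178×10¹⁵ m²; emitting surface = 4πr² = 2.871×10¹⁶ m² (ratio 4).
εS·A_cross = εσ·A_surf·T⁴  ⇒  T⁴ = S/(4σ)   (ε cancels).
T⁴ = 238/(4·5.67×10⁻⁸) = 1.049×10⁹ K⁴.
T = (1.049×10⁹)^(1/4).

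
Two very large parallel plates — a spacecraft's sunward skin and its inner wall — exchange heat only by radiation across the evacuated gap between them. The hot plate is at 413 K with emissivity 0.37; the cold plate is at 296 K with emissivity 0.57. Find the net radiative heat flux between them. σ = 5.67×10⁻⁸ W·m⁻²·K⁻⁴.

q ≈ 351 W/m²

For two infinite grey parallel plates, q = σ(T₁⁴ − T₂⁴)/(1/ε₁ + 1/ε₂ − 1).
T₁⁴ − T₂⁴ = 2.909×10¹⁰ − 7.677×10⁹ = 2.142×10¹⁰ K⁴.
1/ε₁ + 1/ε₂ − 1 = 2.703 + 1.754 − 1 = 3.457.
q = 5.67×10⁻⁸ × 2.142×10¹⁰ / 3.457.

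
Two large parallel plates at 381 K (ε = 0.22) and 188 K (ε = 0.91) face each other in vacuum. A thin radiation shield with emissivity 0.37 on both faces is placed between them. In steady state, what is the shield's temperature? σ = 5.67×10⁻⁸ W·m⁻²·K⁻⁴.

T_s ≈ 293 K

In steady state the net flux on the hot side equals that on the cold side.
σ(T₁⁴−T_s⁴)/D₁ = σ(T_s⁴−T₂⁴)/D₂, with D₁ = 1/ε₁+1/ε_s−1 = 6.248, D₂ = 1/ε_s+1/ε₂−1 = 2.802.
Solve for T_s⁴: T_s⁴ = (D₂·T₁⁴ + D₁·T₂⁴)/(D₁+D₂) = 7.386×10⁹ K⁴.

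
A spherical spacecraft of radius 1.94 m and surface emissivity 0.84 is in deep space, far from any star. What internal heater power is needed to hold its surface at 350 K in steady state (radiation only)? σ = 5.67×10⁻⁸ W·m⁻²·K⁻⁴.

P = εσ·4πr²·T⁴.
4πr² = 47.29 m²; T⁴ = 1.501×10¹⁰ K⁴.
P = 0.84·5.67×10⁻⁸·47.29·1.501×10¹⁰.

P ≈ 33800 W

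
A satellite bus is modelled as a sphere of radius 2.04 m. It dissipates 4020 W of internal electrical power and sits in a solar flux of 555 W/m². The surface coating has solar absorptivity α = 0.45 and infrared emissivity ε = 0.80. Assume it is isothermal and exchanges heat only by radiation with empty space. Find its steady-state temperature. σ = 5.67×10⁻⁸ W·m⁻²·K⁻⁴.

T ≈ 235 K

At steady state, absorbed solar power + internal power = radiated power.
Absorbed: α·S·A_cross = 0.45·555·13.07 = 3265 W (cross-section πr²).
Total input = 3265 + 4020 = 7285 W.
Radiated: εσ·A_surf·T⁴ with A_surf = 4πr² = 52.30 m².
T⁴ = 7285/(0.80·5.67×10⁻⁸·52.30) = 3.071×10⁹ K⁴.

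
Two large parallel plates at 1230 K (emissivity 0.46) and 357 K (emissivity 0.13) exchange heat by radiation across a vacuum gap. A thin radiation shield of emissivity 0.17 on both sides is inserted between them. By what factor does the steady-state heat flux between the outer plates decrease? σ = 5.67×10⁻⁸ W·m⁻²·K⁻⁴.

factor ≈ 2.21

Without shield: q₀ = σΔ(T⁴)/(1/ε₁+1/ε₂−1) with denominator 8.866.
With shield the two gaps are in series; the resistances add: (1/ε₁+1/ε_s−1)+(1/ε_s+1/ε₂−1) = 7.056+12.57 = 19.63.
Heat-flux ratio q₀/q = 19.63/8.866.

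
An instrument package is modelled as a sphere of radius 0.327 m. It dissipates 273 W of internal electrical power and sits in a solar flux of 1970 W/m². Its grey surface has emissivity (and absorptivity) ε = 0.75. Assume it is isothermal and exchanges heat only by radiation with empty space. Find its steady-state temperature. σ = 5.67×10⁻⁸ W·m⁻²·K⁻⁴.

At steady state, absorbed solar power + internal power = radiated power.
Absorbed: α·S·A_cross = 0.75·1970·0.3359 = 496.3 W (cross-section πr²).
Total input = 496.3 + 273 = 769.3 W.
Radiated: εσ·A_surf·T⁴ with A_surf = 4πr² = 1.344 m².
T⁴ = 769.3/(0.75·5.67×10⁻⁸·1.344) = 1.346×10¹⁰ K⁴.

T ≈ 341 K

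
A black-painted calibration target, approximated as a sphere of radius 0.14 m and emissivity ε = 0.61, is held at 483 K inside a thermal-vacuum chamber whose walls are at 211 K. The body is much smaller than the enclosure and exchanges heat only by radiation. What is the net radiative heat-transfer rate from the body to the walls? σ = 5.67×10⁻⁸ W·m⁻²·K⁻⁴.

P_net ≈ 447 W

For a small grey body in a large enclosure: P_net = εσA(T_body⁴ − T_wall⁴).
A = 4πr² = 0.2463 m²; T_body⁴ − T_wall⁴ = 5.442×10¹⁰ − 1.982×10⁹ = 5.244×10¹⁰ K⁴.
|P_net| = 0.61·5.67×10⁻⁸·0.2463·5.244×10¹⁰.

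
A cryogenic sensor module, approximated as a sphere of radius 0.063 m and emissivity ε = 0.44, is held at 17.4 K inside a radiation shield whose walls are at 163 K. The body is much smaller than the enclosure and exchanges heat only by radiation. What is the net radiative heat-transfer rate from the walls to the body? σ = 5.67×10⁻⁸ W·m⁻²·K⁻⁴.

P_net ≈ 0.878 W

For a small grey body in a large enclosure: P_net = εσA(T_body⁴ − T_wall⁴).
A = 4πr² = 0.04988 m²; T_body⁴ − T_wall⁴ = 91660 − 7.059×10⁸ = -7.058×10⁸ K⁴.
|P_net| = 0.44·5.67×10⁻⁸·0.04988·7.058×10⁸.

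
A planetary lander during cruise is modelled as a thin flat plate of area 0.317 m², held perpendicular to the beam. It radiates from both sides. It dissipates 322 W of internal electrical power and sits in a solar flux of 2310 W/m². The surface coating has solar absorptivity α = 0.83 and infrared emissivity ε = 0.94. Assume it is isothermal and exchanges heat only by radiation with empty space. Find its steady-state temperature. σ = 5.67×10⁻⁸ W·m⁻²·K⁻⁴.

T ≈ 407 K

At steady state, absorbed solar power + internal power = radiated power.
Absorbed: α·S·A_cross = 0.83·2310·0.3170 = 607.8 W (cross-section A).
Total input = 607.8 + 322 = 929.8 W.
Radiated: εσ·A_surf·T⁴ with A_surf = 2A = 0.6340 m².
T⁴ = 929.8/(0.94·5.67×10⁻⁸·0.6340) = 2.752×10¹⁰ K⁴.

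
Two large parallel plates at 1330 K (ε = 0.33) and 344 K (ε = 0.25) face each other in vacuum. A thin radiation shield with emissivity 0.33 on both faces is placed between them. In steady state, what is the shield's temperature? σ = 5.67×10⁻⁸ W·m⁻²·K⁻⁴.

T_s ≈ 1140 K

In steady state the net flux on the hot side equals that on the cold side.
σ(T₁⁴−T_s⁴)/D₁ = σ(T_s⁴−T₂⁴)/D₂, with D₁ = 1/ε₁+1/ε_s−1 = 5.061, D₂ = 1/ε_s+1/ε₂−1 = 6.030.
Solve for T_s⁴: T_s⁴ = (D₂·T₁⁴ + D₁·T₂⁴)/(D₁+D₂) = 1.708×10¹² K⁴.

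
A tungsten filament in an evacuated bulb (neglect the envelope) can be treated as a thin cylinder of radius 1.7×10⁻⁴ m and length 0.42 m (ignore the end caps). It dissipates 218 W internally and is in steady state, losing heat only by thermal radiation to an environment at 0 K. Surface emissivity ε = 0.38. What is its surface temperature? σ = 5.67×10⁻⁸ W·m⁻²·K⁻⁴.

Steady state: internal power = radiated power, P = εσA T⁴.
Radiating area A = 2πrL = 4.486×10⁻⁴ m².
T⁴ = P/(εσA) = 218/(0.38·5.67×10⁻⁸·4.486×10⁻⁴) = 2.255×10¹³ K⁴.
T = (2.255×10¹³)^(1/4).

T ≈ 2180 K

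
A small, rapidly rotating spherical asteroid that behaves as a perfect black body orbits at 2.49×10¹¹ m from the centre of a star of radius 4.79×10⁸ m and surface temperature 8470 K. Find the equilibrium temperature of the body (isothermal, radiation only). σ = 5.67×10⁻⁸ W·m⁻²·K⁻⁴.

T ≈ 263 K

The star's surface emits σT_*⁴; at distance d the flux is S = σT_*⁴(R_*/d)².
S = 5.67×10⁻⁸·(8470)⁴·(4.79×10⁸/2.49×10¹¹)² = 1080 W/m².
For an isothermal sphere T⁴ = (1−a)S/(4σ) = 4.762×10⁹ K⁴.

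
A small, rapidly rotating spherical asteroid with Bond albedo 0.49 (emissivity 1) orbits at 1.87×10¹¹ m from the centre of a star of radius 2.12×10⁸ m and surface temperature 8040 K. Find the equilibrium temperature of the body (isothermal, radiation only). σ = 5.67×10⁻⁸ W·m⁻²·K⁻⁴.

T ≈ 162 K

The star's surface emits σT_*⁴; at distance d the flux is S = σT_*⁴(R_*/d)².
S = 5.67×10⁻⁸·(8040)⁴·(2.12×10⁸/1.87×10¹¹)² = 304.5 W/m².
For an isothermal sphere T⁴ = (1−a)S/(4σ) = 6.847×10⁸ K⁴.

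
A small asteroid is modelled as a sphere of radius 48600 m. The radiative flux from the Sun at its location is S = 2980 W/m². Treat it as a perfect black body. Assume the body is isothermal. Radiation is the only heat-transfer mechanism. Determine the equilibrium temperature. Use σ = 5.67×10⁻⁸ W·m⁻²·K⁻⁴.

T ≈ 339 K

At equilibrium, absorbed power = emitted power.
Absorbing cross-section = πr² = 7.420×10⁹ m²; emitting surface = 4πr² = 2.968×10¹⁰ m² (ratio 4).
S·A_cross = εσ·A_surf·T⁴  ⇒  T⁴ = S/(4σ).
T⁴ = 1.00·2980/(4·5.67×10⁻⁸) = 1.314×10¹⁰ K⁴.
T = (1.314×10¹⁰)^(1/4).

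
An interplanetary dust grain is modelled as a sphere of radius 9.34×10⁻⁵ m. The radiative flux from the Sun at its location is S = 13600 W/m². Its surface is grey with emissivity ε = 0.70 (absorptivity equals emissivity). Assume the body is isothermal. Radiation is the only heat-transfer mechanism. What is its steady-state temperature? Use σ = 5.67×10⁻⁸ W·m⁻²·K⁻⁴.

At equilibrium, absorbed power = emitted power.
Absorbing cross-section = πr² = 2.741×10⁻⁸ m²; emitting surface = 4πr² = 1.096×10⁻⁷ m² (ratio 4).
εS·A_cross = εσ·A_surf·T⁴  ⇒  T⁴ = S/(4σ)   (ε cancels).
T⁴ = 13600/(4·5.67×10⁻⁸) = 5.996×10¹⁰ K⁴.
T = (5.996×10¹⁰)^(1/4).

T ≈ 495 K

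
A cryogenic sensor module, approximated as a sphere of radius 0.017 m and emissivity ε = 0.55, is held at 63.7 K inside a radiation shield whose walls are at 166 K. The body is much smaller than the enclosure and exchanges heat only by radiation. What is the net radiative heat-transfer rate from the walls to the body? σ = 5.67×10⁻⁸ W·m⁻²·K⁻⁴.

P_net ≈ 0.0841 W

For a small grey body in a large enclosure: P_net = εσA(T_body⁴ − T_wall⁴).
A = 4πr² = 0.003632 m²; T_body⁴ − T_wall⁴ = 1.646×10⁷ − 7.593×10⁸ = -7.429×10⁸ K⁴.
|P_net| = 0.55·5.67×10⁻⁸·0.003632·7.429×10⁸.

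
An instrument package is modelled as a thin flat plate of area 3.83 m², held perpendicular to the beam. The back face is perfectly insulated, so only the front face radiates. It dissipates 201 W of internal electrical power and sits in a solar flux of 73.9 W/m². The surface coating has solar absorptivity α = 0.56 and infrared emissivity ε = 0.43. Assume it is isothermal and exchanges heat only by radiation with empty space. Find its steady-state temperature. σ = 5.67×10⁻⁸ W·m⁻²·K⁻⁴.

At steady state, absorbed solar power + internal power = radiated power.
Absorbed: α·S·A_cross = 0.56·73.9·3.830 = 158.5 W (cross-section A).
Total input = 158.5 + 201 = 359.5 W.
Radiated: εσ·A_surf·T⁴ with A_surf = A = 3.830 m².
T⁴ = 359.5/(0.43·5.67×10⁻⁸·3.830) = 3.850×10⁹ K⁴.

T ≈ 249 K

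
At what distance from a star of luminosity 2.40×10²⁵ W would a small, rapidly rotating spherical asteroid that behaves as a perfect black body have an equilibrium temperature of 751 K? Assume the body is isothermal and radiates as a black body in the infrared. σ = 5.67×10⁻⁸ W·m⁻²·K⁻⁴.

For an isothermal black-emitting sphere, (1−a)S·πr² = σ·4πr²·T⁴ ⇒ S = 4σT⁴/(1−a).
S = 4·5.67×10⁻⁸·(751)⁴/1.00 = 72140 W/m².
Flux falls as S = L/(4πd²), so d = √(L/(4πS)) = √(2.40×10²⁵/(4π·72140)).

d ≈ 5.15×10⁹ m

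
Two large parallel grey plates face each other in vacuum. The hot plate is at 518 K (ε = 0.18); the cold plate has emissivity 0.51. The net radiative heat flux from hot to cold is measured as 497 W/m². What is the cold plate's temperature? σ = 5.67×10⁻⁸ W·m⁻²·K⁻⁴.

T₂ ≈ 349 K

q = σ(T₁⁴ − T₂⁴)/(1/ε₁ + 1/ε₂ − 1); denominator = 6.516.
T₂⁴ = T₁⁴ − q·(1/ε₁+1/ε₂−1)/σ = 7.200×10¹⁰ − 497·6.516/5.67×10⁻⁸
    = 1.488×10¹⁰ K⁴.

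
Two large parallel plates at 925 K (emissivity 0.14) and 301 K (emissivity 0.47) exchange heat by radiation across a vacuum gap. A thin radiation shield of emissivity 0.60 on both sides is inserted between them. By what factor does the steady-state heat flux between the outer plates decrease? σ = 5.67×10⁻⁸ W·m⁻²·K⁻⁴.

Without shield: q₀ = σΔ(T⁴)/(1/ε₁+1/ε₂−1) with denominator 8.271.
With shield the two gaps are in series; the resistances add: (1/ε₁+1/ε_s−1)+(1/ε_s+1/ε₂−1) = 7.810+2.794 = 10.60.
Heat-flux ratio q₀/q = 10.60/8.271.

factor ≈ 1.28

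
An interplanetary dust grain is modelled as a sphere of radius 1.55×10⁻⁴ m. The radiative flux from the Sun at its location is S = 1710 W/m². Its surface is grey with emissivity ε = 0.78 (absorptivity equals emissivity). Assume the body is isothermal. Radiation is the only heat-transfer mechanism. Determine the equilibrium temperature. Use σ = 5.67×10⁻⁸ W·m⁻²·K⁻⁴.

T ≈ 295 K

At equilibrium, absorbed power = emitted power.
Absorbing cross-section = πr² = 7.548×10⁻⁸ m²; emitting surface = 4πr² = 3.019×10⁻⁷ m² (ratio 4).
εS·A_cross = εσ·A_surf·T⁴  ⇒  T⁴ = S/(4σ)   (ε cancels).
T⁴ = 1710/(4·5.67×10⁻⁸) = 7.540×10⁹ K⁴.
T = (7.540×10⁹)^(1/4).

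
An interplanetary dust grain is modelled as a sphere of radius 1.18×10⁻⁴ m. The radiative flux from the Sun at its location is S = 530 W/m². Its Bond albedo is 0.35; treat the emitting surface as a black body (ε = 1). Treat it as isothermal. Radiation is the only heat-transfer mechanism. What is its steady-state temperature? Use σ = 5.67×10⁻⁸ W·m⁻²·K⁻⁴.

T ≈ 197 K

At equilibrium, absorbed power = emitted power.
Absorbing cross-section = πr² = 4.374×10⁻⁸ m²; emitting surface = 4πr² = 1.750×10⁻⁷ m² (ratio 4).
(1−a)S·A_cross = εσ·A_surf·T⁴  ⇒  T⁴ = (1−a)S/(4σ).
T⁴ = 0.650·530/(4·5.67×10⁻⁸) = 1.519×10⁹ K⁴.
T = (1.519×10⁹)^(1/4).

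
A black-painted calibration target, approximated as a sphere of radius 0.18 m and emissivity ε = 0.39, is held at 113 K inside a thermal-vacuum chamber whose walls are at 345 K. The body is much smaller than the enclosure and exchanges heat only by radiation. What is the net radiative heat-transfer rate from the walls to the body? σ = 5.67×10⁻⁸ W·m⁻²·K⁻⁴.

P_net ≈ 126 W

For a small grey body in a large enclosure: P_net = εσA(T_body⁴ − T_wall⁴).
A = 4πr² = 0.4072 m²; T_body⁴ − T_wall⁴ = 1.630×10⁸ − 1.417×10¹⁰ = -1.400×10¹⁰ K⁴.
|P_net| = 0.39·5.67×10⁻⁸·0.4072·1.400×10¹⁰.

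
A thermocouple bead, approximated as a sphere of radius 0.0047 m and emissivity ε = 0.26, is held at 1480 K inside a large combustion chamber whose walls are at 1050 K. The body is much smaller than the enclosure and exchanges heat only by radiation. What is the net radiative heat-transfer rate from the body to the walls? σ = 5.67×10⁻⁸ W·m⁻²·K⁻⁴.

For a small grey body in a large enclosure: P_net = εσA(T_body⁴ − T_wall⁴).
A = 4πr² = 2.776×10⁻⁴ m²; T_body⁴ − T_wall⁴ = 4.798×10¹² − 1.216×10¹² = 3.582×10¹² K⁴.
|P_net| = 0.26·5.67×10⁻⁸·2.776×10⁻⁴·3.582×10¹².

P_net ≈ 14.7 W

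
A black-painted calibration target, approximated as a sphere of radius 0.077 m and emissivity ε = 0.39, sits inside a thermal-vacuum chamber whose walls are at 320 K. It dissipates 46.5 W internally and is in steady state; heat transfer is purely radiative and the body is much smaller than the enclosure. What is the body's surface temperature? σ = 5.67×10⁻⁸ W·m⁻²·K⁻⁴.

T ≈ 444 K

For a small grey body in a large enclosure, net radiated power = εσA(T⁴ − T_w⁴).
Steady state: P = εσA(T⁴ − T_w⁴) with A = 4πr² = 0.07451 m².
T⁴ = P/(εσA) + T_w⁴ = 46.5/(0.39·5.67×10⁻⁸·0.07451) + (320)⁴
    = 2.822×10¹⁰ + 1.049×10¹⁰ = 3.871×10¹⁰ K⁴.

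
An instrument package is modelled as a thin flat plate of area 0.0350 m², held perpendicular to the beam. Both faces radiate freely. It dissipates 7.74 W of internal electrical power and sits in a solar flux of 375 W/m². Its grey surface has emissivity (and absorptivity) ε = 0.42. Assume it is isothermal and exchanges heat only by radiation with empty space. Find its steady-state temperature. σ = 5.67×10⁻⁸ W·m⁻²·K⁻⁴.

T ≈ 299 K

At steady state, absorbed solar power + internal power = radiated power.
Absorbed: α·S·A_cross = 0.42·375·0.03500 = 5.513 W (cross-section A).
Total input = 5.513 + 7.74 = 13.25 W.
Radiated: εσ·A_surf·T⁴ with A_surf = 2A = 0.07000 m².
T⁴ = 13.25/(0.42·5.67×10⁻⁸·0.07000) = 7.950×10⁹ K⁴.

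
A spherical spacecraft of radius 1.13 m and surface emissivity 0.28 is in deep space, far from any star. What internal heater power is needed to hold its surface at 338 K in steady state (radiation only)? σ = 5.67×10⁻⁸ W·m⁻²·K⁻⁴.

P ≈ 3320 W

P = εσ·4πr²·T⁴.
4πr² = 16.05 m²; T⁴ = 1.305×10¹⁰ K⁴.
P = 0.28·5.67×10⁻⁸·16.05·1.305×10¹⁰.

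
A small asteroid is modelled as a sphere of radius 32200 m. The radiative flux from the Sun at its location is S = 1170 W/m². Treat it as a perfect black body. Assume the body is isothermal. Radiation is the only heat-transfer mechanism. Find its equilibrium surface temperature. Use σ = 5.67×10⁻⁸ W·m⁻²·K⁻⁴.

At equilibrium, absorbed power = emitted power.
Absorbing cross-section = πr² = 3.257×10⁹ m²; emitting surface = 4πr² = 1.303×10¹⁰ m² (ratio 4).
S·A_cross = εσ·A_surf·T⁴  ⇒  T⁴ = S/(4σ).
T⁴ = 1.00·1170/(4·5.67×10⁻⁸) = 5.159×10⁹ K⁴.
T = (5.159×10⁹)^(1/4).

T ≈ 268 K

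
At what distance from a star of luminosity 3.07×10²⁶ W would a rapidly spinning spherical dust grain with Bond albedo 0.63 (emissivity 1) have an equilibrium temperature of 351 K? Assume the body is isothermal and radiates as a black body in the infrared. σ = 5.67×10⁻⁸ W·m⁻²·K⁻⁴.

d ≈ 5.12×10¹⁰ m

For an isothermal black-emitting sphere, (1−a)S·πr² = σ·4πr²·T⁴ ⇒ S = 4σT⁴/(1−a).
S = 4·5.67×10⁻⁸·(351)⁴/0.370 = 9304 W/m².
Flux falls as S = L/(4πd²), so d = √(L/(4πS)) = √(3.07×10²⁶/(4π·9304)).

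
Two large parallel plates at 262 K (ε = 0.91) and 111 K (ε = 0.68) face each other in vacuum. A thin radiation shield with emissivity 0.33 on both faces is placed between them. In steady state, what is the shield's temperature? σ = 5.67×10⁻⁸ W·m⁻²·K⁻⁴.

In steady state the net flux on the hot side equals that on the cold side.
σ(T₁⁴−T_s⁴)/D₁ = σ(T_s⁴−T₂⁴)/D₂, with D₁ = 1/ε₁+1/ε_s−1 = 3.129, D₂ = 1/ε_s+1/ε₂−1 = 3.501.
Solve for T_s⁴: T_s⁴ = (D₂·T₁⁴ + D₁·T₂⁴)/(D₁+D₂) = 2.560×10⁹ K⁴.

T_s ≈ 225 K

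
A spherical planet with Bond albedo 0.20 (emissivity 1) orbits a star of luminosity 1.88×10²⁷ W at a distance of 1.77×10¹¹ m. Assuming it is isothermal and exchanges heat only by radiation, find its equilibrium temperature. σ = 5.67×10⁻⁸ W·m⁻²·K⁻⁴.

First find the stellar flux at distance d: S = L/(4πd²) = 1.88×10²⁷/(4π·(1.77×10¹¹)²) = 4775 W/m².
For an isothermal sphere, absorbed (1−a)S·πr² = emitted σ·4πr²·T⁴, so T⁴ = (1−a)S/(4σ).
T⁴ = 0.800·4775/(4·5.67×10⁻⁸) = 1.684×10¹⁰ K⁴.

T ≈ 360 K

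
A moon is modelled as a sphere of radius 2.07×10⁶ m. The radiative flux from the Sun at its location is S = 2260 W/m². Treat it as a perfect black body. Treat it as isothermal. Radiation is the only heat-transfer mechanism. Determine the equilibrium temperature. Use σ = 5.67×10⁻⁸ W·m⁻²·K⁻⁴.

At equilibrium, absorbed power = emitted power.
Absorbing cross-section = πr² = 1.346×10¹³ m²; emitting surface = 4πr² = 5.385×10¹³ m² (ratio 4).
S·A_cross = εσ·A_surf·T⁴  ⇒  T⁴ = S/(4σ).
T⁴ = 1.00·2260/(4·5.67×10⁻⁸) = 9.965×10⁹ K⁴.
T = (9.965×10⁹)^(1/4).

T ≈ 316 K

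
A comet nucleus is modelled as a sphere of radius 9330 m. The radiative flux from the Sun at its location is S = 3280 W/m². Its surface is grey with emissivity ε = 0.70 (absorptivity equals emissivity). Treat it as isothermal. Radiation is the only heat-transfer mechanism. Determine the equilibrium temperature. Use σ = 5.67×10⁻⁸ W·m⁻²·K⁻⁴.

At equilibrium, absorbed power = emitted power.
Absorbing cross-section = πr² = 2.735×10⁸ m²; emitting surface = 4πr² = 1.094×10⁹ m² (ratio 4).
εS·A_cross = εσ·A_surf·T⁴  ⇒  T⁴ = S/(4σ)   (ε cancels).
T⁴ = 3280/(4·5.67×10⁻⁸) = 1.446×10¹⁰ K⁴.
T = (1.446×10¹⁰)^(1/4).

T ≈ 347 K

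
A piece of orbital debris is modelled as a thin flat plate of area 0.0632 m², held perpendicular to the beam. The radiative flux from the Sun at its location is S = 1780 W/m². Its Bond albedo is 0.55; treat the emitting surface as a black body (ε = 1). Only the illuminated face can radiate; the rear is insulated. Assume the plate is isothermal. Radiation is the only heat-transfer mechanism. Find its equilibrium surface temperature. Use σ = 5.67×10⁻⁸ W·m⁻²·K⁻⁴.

At equilibrium, absorbed power = emitted power.
Absorbing cross-section = A = 0.06320 m²; emitting surface = A = 0.06320 m² (ratio 1).
(1−a)S·A_cross = εσ·A_surf·T⁴  ⇒  T⁴ = (1−a)S/(1σ).
T⁴ = 0.450·1780/(1·5.67×10⁻⁸) = 1.413×10¹⁰ K⁴.
T = (1.413×10¹⁰)^(1/4).

T ≈ 345 K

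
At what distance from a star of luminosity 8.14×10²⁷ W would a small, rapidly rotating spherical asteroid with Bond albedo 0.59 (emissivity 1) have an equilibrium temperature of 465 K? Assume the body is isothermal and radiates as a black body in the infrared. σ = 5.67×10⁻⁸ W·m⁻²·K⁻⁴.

For an isothermal black-emitting sphere, (1−a)S·πr² = σ·4πr²·T⁴ ⇒ S = 4σT⁴/(1−a).
S = 4·5.67×10⁻⁸·(465)⁴/0.410 = 25860 W/m².
Flux falls as S = L/(4πd²), so d = √(L/(4πS)) = √(8.14×10²⁷/(4π·25860)).

d ≈ 1.58×10¹¹ m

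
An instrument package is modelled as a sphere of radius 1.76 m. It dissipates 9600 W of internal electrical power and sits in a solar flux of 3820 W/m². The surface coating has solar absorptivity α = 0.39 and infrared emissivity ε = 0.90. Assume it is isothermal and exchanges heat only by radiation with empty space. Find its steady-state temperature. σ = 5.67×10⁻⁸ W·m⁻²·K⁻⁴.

T ≈ 332 K

At steady state, absorbed solar power + internal power = radiated power.
Absorbed: α·S·A_cross = 0.39·3820·9.731 = 14500 W (cross-section πr²).
Total input = 14500 + 9600 = 24100 W.
Radiated: εσ·A_surf·T⁴ with A_surf = 4πr² = 38.93 m².
T⁴ = 24100/(0.90·5.67×10⁻⁸·38.93) = 1.213×10¹⁰ K⁴.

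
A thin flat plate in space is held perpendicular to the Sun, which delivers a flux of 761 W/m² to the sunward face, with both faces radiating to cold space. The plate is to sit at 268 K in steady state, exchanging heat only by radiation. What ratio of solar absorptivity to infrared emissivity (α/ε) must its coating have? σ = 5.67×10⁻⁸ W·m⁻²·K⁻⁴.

Balance: αS·A = εσ·2A·T⁴ ⇒ α/ε = 2σT⁴/S.
α/ε = 2·5.67×10⁻⁸·(268)⁴/761 = 2·5.67×10⁻⁸·5.159×10⁹/761.

α/ε ≈ 0.769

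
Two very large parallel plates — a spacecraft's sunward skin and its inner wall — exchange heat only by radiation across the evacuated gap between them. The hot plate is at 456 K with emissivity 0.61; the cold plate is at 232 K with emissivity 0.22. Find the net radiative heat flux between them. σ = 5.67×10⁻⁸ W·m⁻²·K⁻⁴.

For two infinite grey parallel plates, q = σ(T₁⁴ − T₂⁴)/(1/ε₁ + 1/ε₂ − 1).
T₁⁴ − T₂⁴ = 4.324×10¹⁰ − 2.897×10⁹ = 4.034×10¹⁰ K⁴.
1/ε₁ + 1/ε₂ − 1 = 1.639 + 4.545 − 1 = 5.185.
q = 5.67×10⁻⁸ × 4.034×10¹⁰ / 5.185.

q ≈ 441 W/m²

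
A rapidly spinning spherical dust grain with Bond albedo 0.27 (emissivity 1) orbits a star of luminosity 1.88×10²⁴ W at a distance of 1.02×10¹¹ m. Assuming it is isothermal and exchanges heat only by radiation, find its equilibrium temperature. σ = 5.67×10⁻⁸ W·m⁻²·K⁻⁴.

T ≈ 82.5 K

First find the stellar flux at distance d: S = L/(4πd²) = 1.88×10²⁴/(4π·(1.02×10¹¹)²) = 14.38 W/m².
For an isothermal sphere, absorbed (1−a)S·πr² = emitted σ·4πr²·T⁴, so T⁴ = (1−a)S/(4σ).
T⁴ = 0.730·14.38/(4·5.67×10⁻⁸) = 4.628×10⁷ K⁴.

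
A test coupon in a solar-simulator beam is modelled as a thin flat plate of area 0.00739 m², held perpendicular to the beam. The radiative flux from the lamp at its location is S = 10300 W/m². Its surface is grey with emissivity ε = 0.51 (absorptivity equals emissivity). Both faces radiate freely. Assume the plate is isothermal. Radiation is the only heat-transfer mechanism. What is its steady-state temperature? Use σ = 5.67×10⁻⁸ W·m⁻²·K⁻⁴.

T ≈ 549 K

At equilibrium, absorbed power = emitted power.
Absorbing cross-section = A = 0.007390 m²; emitting surface = 2A = 0.01478 m² (ratio 2).
εS·A_cross = εσ·A_surf·T⁴  ⇒  T⁴ = S/(2σ)   (ε cancels).
T⁴ = 10300/(2·5.67×10⁻⁸) = 9.083×10¹⁰ K⁴.
T = (9.083×10¹⁰)^(1/4).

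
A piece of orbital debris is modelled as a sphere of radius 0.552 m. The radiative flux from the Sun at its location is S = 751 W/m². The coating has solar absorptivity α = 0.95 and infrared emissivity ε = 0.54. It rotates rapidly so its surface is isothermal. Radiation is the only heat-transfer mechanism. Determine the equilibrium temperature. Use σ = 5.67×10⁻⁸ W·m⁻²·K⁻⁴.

At equilibrium, absorbed power = emitted power.
Absorbing cross-section = πr² = 0.9573 m²; emitting surface = 4πr² = 3.829 m² (ratio 4).
αS·A_cross = εσ·A_surf·T⁴  ⇒  T⁴ = αS/(ε·4σ).
T⁴ = 0.950·751/(0.54·4·5.67×10⁻⁸) = 5.825×10⁹ K⁴.
T = (5.825×10⁹)^(1/4).

T ≈ 276 K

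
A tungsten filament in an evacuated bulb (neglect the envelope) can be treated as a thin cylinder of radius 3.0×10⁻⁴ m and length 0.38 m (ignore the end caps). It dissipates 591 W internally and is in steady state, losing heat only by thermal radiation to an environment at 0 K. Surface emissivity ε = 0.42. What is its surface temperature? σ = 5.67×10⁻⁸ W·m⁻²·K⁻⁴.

Steady state: internal power = radiated power, P = εσA T⁴.
Radiating area A = 2πrL = 7.163×10⁻⁴ m².
T⁴ = P/(εσA) = 591/(0.42·5.67×10⁻⁸·7.163×10⁻⁴) = 3.465×10¹³ K⁴.
T = (3.465×10¹³)^(1/4).

T ≈ 2430 K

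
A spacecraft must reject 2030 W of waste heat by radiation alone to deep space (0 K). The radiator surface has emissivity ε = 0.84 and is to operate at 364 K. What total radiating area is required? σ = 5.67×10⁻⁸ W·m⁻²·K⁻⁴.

A ≈ 2.43 m²

P = εσA T⁴ ⇒ A = P/(εσT⁴).
T⁴ = 1.756×10¹⁰ K⁴.
A = 2030/(0.84 × 5.67×10⁻⁸ × 1.756×10¹⁰).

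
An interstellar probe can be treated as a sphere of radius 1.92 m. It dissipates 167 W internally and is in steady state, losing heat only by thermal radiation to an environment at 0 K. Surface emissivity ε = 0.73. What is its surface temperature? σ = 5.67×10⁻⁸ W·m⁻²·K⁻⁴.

T ≈ 96.6 K

Steady state: internal power = radiated power, P = εσA T⁴.
Radiating area A = 4πr² = 46.32 m².
T⁴ = P/(εσA) = 167/(0.73·5.67×10⁻⁸·46.32) = 8.710×10⁷ K⁴.
T = (8.710×10⁷)^(1/4).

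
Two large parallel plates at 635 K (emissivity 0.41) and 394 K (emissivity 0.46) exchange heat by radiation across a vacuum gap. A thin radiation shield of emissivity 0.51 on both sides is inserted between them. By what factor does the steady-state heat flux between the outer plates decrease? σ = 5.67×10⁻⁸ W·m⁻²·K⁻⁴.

Without shield: q₀ = σΔ(T⁴)/(1/ε₁+1/ε₂−1) with denominator 3.613.
With shield the two gaps are in series; the resistances add: (1/ε₁+1/ε_s−1)+(1/ε_s+1/ε₂−1) = 3.400+3.135 = 6.535.
Heat-flux ratio q₀/q = 6.535/3.613.

factor ≈ 1.81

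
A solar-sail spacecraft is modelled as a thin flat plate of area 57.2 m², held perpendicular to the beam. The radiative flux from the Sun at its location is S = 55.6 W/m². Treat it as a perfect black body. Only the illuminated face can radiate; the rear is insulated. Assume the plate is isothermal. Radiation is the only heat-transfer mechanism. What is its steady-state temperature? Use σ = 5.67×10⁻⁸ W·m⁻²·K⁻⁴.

At equilibrium, absorbed power = emitted power.
Absorbing cross-section = A = 57.20 m²; emitting surface = A = 57.20 m² (ratio 1).
S·A_cross = εσ·A_surf·T⁴  ⇒  T⁴ = S/(1σ).
T⁴ = 1.00·55.6/(1·5.67×10⁻⁸) = 9.806×10⁸ K⁴.
T = (9.806×10⁸)^(1/4).

T ≈ 177 K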